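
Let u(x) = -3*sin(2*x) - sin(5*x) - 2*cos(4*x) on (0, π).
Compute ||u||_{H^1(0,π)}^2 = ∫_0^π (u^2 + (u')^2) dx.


||u||_{H^1(0,π)}^2 = 680/9 + 139*π/2

u'(x) = 8*sin(4*x) - 6*cos(2*x) - 5*cos(5*x).
Expand u² and (u')² and integrate term by term on (0, π), using: for integers n ≥ 1, ∫_0^π sin²(nx) dx = ∫_0^π cos²(nx) dx = π/2; for n ≠ n', ∫_0^π sin(nx)sin(n'x) dx = ∫_0^π cos(nx)cos(n'x) dx = 0; and by product-to-sum, ∫_0^π sin(nx)cos(n'x) dx = ½∫_0^π [sin((n+n')x) + sin((n−n')x)] dx, which is 0 when n+n' is even and 2n/(n²−n'²) when n+n' is odd (it need not vanish on (0, π)).
  u² squared terms: (-1)²·∫sin(5x)² dx = 1·π/2 = π/2;  (-3)²·∫sin(2x)² dx = 9·π/2 = 9*π/2;  (-2)²·∫cos(4x)² dx = 4·π/2 = 2*π.
  u² cross terms: 2·(-1)·(-3)·∫sin(5x)·sin(2x) dx = 6·(0) = 0;  2·(-1)·(-2)·∫sin(5x)·cos(4x) dx = 4·(10/9) = 40/9;  2·(-3)·(-2)·∫sin(2x)·cos(4x) dx = 12·(0) = 0.
  So ∫_0^π u² dx = π/2 + 9*π/2 + 2*π + 0 + 40/9 + 0 = 40/9 + 7*π.
  (u')² squared terms: (-6)²·∫cos(2x)² dx = 36·π/2 = 18*π;  (-5)²·∫cos(5x)² dx = 25·π/2 = 25*π/2;  (8)²·∫sin(4x)² dx = 64·π/2 = 32*π.
  (u')² cross terms: 2·(-6)·(-5)·∫cos(2x)·cos(5x) dx = 60·(0) = 0;  2·(-6)·(8)·∫cos(2x)·sin(4x) dx = -96·(0) = 0;  2·(-5)·(8)·∫cos(5x)·sin(4x) dx = -80·(-8/9) = 640/9.
  So ∫_0^π (u')² dx = 18*π + 25*π/2 + 32*π + 0 + 0 + 640/9 = 640/9 + 125*π/2.
||u||_{H^1}^2 = (40/9 + 7*π) + (640/9 + 125*π/2) = 680/9 + 139*π/2.


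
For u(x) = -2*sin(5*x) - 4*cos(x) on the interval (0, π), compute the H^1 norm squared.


||u||_{H^1(0,π)}^2 = 68*π

u'(x) = 4*sin(x) - 10*cos(5*x).
Expand u² and (u')² and integrate term by term on (0, π), using: for integers n ≥ 1, ∫_0^π sin²(nx) dx = ∫_0^π cos²(nx) dx = π/2; for n ≠ n', ∫_0^π sin(nx)sin(n'x) dx = ∫_0^π cos(nx)cos(n'x) dx = 0; and by product-to-sum, ∫_0^π sin(nx)cos(n'x) dx = ½∫_0^π [sin((n+n')x) + sin((n−n')x)] dx, which is 0 when n+n' is even and 2n/(n²−n'²) when n+n' is odd (it need not vanish on (0, π)).
  u² squared terms: (-4)²·∫cos(x)² dx = 16·π/2 = 8*π;  (-2)²·∫sin(5x)² dx = 4·π/2 = 2*π.
  u² cross terms: 2·(-4)·(-2)·∫cos(x)·sin(5x) dx = 16·(0) = 0.
  So ∫_0^π u² dx = 8*π + 2*π + 0 = 10*π.
  (u')² squared terms: (-10)²·∫cos(5x)² dx = 100·π/2 = 50*π;  (4)²·∫sin(x)² dx = 16·π/2 = 8*π.
  (u')² cross terms: 2·(-10)·(4)·∫cos(5x)·sin(x) dx = -80·(0) = 0.
  So ∫_0^π (u')² dx = 50*π + 8*π + 0 = 58*π.
||u||_{H^1}^2 = (10*π) + (58*π) = 68*π.


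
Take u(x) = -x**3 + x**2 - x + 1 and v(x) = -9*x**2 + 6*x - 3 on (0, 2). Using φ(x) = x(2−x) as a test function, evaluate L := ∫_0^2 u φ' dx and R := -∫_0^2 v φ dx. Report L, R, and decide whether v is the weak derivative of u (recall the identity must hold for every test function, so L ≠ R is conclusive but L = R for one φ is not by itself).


LHS = 52/15, RHS = 52/5. No, v is not the weak derivative of u.

u(x) = -x**3 + x**2 - x + 1, classical derivative u'(x) = -3*x**2 + 2*x - 1.
φ(x) = x(2−x), so φ'(x) = 2 - 2*x.
Note φ(0) = φ(2) = 0, so the boundary term u·φ vanishes.
LHS = ∫_0^2 u(x) φ'(x) dx = ∫_0^2 (2*x^4 - 4*x^3 + 4*x^2 - 4*x + 2) dx. Term by term:
  ∫_0^2 2*x^4 dx = 64/5;  ∫_0^2 -4*x^3 dx = -16;  ∫_0^2 4*x^2 dx = 32/3;
  ∫_0^2 -4*x dx = -8;  ∫_0^2 2 dx = 4.
Sum: 64/5 − 16 + 32/3 − 8 + 4 = 52/15.
So LHS = 52/15.
∫_0^2 v(x) φ(x) dx = ∫_0^2 (9*x^4 - 24*x^3 + 15*x^2 - 6*x) dx. Term by term:
  ∫_0^2 9*x^4 dx = 288/5;  ∫_0^2 -24*x^3 dx = -96;  ∫_0^2 15*x^2 dx = 40;
  ∫_0^2 -6*x dx = -12.
Sum: 288/5 − 96 + 40 − 12 = -52/5.
So RHS = -∫_0^2 v(x) φ(x) dx = 52/5.
LHS − RHS = -104/15 ≠ 0, so the identity fails.
(For a valid weak derivative the identity must hold for EVERY test function, in particular this one. The failure shows v is NOT the weak derivative of u.)
Correct weak derivative would be u'(x) = -3*x**2 + 2*x - 1.


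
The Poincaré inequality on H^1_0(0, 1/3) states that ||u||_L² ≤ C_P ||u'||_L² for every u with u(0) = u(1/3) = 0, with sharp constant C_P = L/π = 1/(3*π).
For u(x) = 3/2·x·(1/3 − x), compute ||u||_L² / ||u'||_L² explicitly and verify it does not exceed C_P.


||u||_L² / ||u'||_L² = sqrt(10)/30 < C_P = 1/(3*π).

u(x) = 3/2·x·(1/3 − x), so u'(x) = 1/2 - 3*x.
u(x) = 3/2·x·(1/3 − x) vanishes at x = 0 and x = 1/3, so u ∈ H^1_0(0, 1/3). Differentiate via the product rule and integrate the resulting polynomials term by term.
  ∫_0^1/3 u² dx = ∫_0^1/3 (9*x^4/4 - 3*x^3/2 + x^2/4) dx. Term by term:
    ∫_0^1/3 9*x^4/4 dx = 1/540;  ∫_0^1/3 -3*x^3/2 dx = -1/216;  ∫_0^1/3 x^2/4 dx = 1/324.
  Sum: 1/540 − 1/216 + 1/324 = 1/3240.
  ∫_0^1/3 (u')² dx = ∫_0^1/3 (9*x^2 - 3*x + 1/4) dx. Term by term:
    ∫_0^1/3 9*x^2 dx = 1/9;  ∫_0^1/3 -3*x dx = -1/6;  ∫_0^1/3 1/4 dx = 1/12.
  Sum: 1/9 − 1/6 + 1/12 = 1/36.
∫_0^1/3 u² dx = 1/3240, so ||u||_L² = sqrt(10)/180.
∫_0^1/3 (u')² dx = 1/36, so ||u'||_L² = 1/6.
Ratio ||u||_L² / ||u'||_L² = sqrt(10)/30.
Sharp Poincaré constant on H^1_0(0, 1/3) is C_P = L/π = 1/(3*π), achieved by sin(3*π·x).
A polynomial bump cannot attain the sharp Poincaré constant (only the first sine eigenfunction does), so the ratio is strictly less than C_P, consistent with ||u||_L² ≤ C_P ||u'||_L².


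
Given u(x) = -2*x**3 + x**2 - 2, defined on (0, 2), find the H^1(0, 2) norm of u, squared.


||u||_{H^1}^2 = 22184/105

The H^1 norm (squared) on an interval (0, L) is
  ||u||_{H^1}^2 = ∫_0^L u(x)^2 dx + ∫_0^L u'(x)^2 dx.
Compute u'(x) = -6*x**2 + 2*x.
Then u(x)^2 = 4*x**6 - 4*x**5 + x**4 + 8*x**3 - 4*x**2 + 4 and u'(x)^2 = 36*x**4 - 24*x**3 + 4*x**2.
Integrate each monomial from 0 to 2 using ∫_0^2 c·x^n dx = c·2^(n+1)/(n+1):
  ∫_0^2 u(x)^2 dx = ∫_0^2 (4*x^6 - 4*x^5 + x^4 + 8*x^3 - 4*x^2 + 4) dx. Term by term:
    ∫_0^2 4*x^6 dx = 512/7;  ∫_0^2 -4*x^5 dx = -128/3;  ∫_0^2 x^4 dx = 32/5;
    ∫_0^2 8*x^3 dx = 32;  ∫_0^2 -4*x^2 dx = -32/3;  ∫_0^2 4 dx = 8.
  Sum: 512/7 − 128/3 + 32/5 + 32 − 32/3 + 8 = 6952/105.
  ∫_0^2 u'(x)^2 dx = ∫_0^2 (36*x^4 - 24*x^3 + 4*x^2) dx. Term by term:
    ∫_0^2 36*x^4 dx = 1152/5;  ∫_0^2 -24*x^3 dx = -96;  ∫_0^2 4*x^2 dx = 32/3.
  Sum: 1152/5 − 96 + 32/3 = 2176/15.
Adding: ||u||_{H^1}^2 = 6952/105 + 2176/15 = 22184/105.


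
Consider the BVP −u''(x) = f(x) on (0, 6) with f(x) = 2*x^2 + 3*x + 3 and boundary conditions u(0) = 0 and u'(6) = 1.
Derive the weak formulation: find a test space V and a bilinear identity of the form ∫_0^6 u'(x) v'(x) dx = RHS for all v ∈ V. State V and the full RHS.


V = {v ∈ H^1(0, 6) : v(0) = 0} (test functions vanish at x = 0 where u is specified); weak form: ∫_0^6 u'v' dx = ∫_0^6 (2*x^2 + 3*x + 3) v dx + v(6) for all v ∈ V.

Multiply both sides by a test function v and integrate from 0 to 6:
  ∫_0^6 −u''(x) v(x) dx = ∫_0^6 f(x) v(x) dx.
Integrate the LHS by parts once:
  ∫_0^6 −u'' v dx = −[u'(x) v(x)]_0^6 + ∫_0^6 u'(x) v'(x) dx.
Thus ∫_0^6 u'(x) v'(x) dx = ∫_0^6 f(x) v(x) dx + [u'(x) v(x)]_0^6.
Choose V so that boundary terms are either known or forced to vanish.
Mixed BC: u(0) = 0 (Dirichlet) and u'(6) = 1 (Neumann). Define V = {v ∈ H^1(0, 6) : v(0) = 0}. Then [u' v]_0^6 = u'(6)·v(6) − u'(0)·0 = v(6).
Weak formulation: find u (satisfying any essential BC) such that ∫_0^6 u'(x) v'(x) dx = ∫_0^6 f v dx + v(6) for all v ∈ V (Dirichlet at 0 absorbed into V; Neumann datum at x = 6 contributes the boundary term).
Substituting f(x) = 2*x^2 + 3*x + 3, the right-hand side is ∫_0^6 (2*x^2 + 3*x + 3) v dx + v(6).


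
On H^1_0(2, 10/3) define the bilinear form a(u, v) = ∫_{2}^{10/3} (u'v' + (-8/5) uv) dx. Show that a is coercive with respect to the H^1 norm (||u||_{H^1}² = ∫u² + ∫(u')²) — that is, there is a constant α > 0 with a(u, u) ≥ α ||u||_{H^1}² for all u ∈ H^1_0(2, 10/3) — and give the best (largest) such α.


α = (-128 + 45*π^2)/(5*(16 + 9*π^2))

Coercivity of a(·,·) on H^1_0(2, 10/3) means a(u, u) ≥ α ||u||_{H^1}² for every u ∈ H^1_0.
The interval has length L = 4/3, and Poincaré/coercivity depend only on L. Here a(u, u) = ∫(u')² + (-8/5)·∫u².
Here c = -8/5 < 0 with |c| < (π/L)² = 9*π^2/16, so coercivity still holds. The condition a(u,u) ≥ α||u||_{H^1}² reads (1−α)∫(u')² ≥ (α−c)∫u². Any admissible α is ≤ 1 (rapidly oscillating u have ∫u²/∫(u')² → 0), and α = 1 would force 0 ≥ (1−c)∫u², impossible since c < 1; so 1−α > 0. By the sharp Poincaré inequality on H^1_0 of an interval of length L, ∫(u')² ≥ (π/L)²∫u² with equality for the first sine mode sin(π(x−x₀)/L) (x₀ the left endpoint), so the inequality holds for all u iff (1−α)(π/L)² ≥ α − c, i.e. α ≤ ((π/L)² + c)/((π/L)² + 1) = (1 + c(L/π)²)/(1 + (L/π)²). (Direct route, valid since c ≤ 0: Poincaré gives c∫u² ≥ c(L/π)²∫(u')², so a(u,u) ≥ (1 + c(L/π)²)∫(u')², while ||u||_{H^1}² ≤ (1 + (L/π)²)∫(u')²; dividing yields the same α.) With (π/L)² = 9*π^2/16 and c = -8/5, the largest admissible constant is α = ((π/L)² + c)/((π/L)² + 1).
Simplifying, α = (-128 + 45*π^2)/(5*(16 + 9*π^2)).


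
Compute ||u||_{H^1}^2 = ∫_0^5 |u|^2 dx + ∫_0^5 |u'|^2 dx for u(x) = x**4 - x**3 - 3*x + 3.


||u||_{H^1}^2 = 60578855/252

The H^1 norm (squared) on an interval (0, L) is
  ||u||_{H^1}^2 = ∫_0^L u(x)^2 dx + ∫_0^L u'(x)^2 dx.
Compute u'(x) = 4*x**3 - 3*x**2 - 3.
Then u(x)^2 = x**8 - 2*x**7 + x**6 - 6*x**5 + 12*x**4 - 6*x**3 + 9*x**2 - 18*x + 9 and u'(x)^2 = 16*x**6 - 24*x**5 + 9*x**4 - 24*x**3 + 18*x**2 + 9.
Integrate each monomial from 0 to 5 using ∫_0^5 c·x^n dx = c·5^(n+1)/(n+1):
  ∫_0^5 u(x)^2 dx = ∫_0^5 (x^8 - 2*x^7 + x^6 - 6*x^5 + 12*x^4 - 6*x^3 + 9*x^2 - 18*x + 9) dx. Term by term:
    ∫_0^5 x^8 dx = 1953125/9;  ∫_0^5 -2*x^7 dx = -390625/4;  ∫_0^5 x^6 dx = 78125/7;
    ∫_0^5 -6*x^5 dx = -15625;  ∫_0^5 12*x^4 dx = 7500;  ∫_0^5 -6*x^3 dx = -1875/2;
    ∫_0^5 9*x^2 dx = 375;  ∫_0^5 -18*x dx = -225;  ∫_0^5 9 dx = 45.
  Sum: 1953125/9 − 390625/4 + 78125/7 − 15625 + 7500 − 1875/2 + 375 − 225 + 45 = 30656015/252.
  ∫_0^5 u'(x)^2 dx = ∫_0^5 (16*x^6 - 24*x^5 + 9*x^4 - 24*x^3 + 18*x^2 + 9) dx. Term by term:
    ∫_0^5 16*x^6 dx = 1250000/7;  ∫_0^5 -24*x^5 dx = -62500;  ∫_0^5 9*x^4 dx = 5625;
    ∫_0^5 -24*x^3 dx = -3750;  ∫_0^5 18*x^2 dx = 750;  ∫_0^5 9 dx = 45.
  Sum: 1250000/7 − 62500 + 5625 − 3750 + 750 + 45 = 831190/7.
Adding: ||u||_{H^1}^2 = 30656015/252 + 831190/7 = 60578855/252.


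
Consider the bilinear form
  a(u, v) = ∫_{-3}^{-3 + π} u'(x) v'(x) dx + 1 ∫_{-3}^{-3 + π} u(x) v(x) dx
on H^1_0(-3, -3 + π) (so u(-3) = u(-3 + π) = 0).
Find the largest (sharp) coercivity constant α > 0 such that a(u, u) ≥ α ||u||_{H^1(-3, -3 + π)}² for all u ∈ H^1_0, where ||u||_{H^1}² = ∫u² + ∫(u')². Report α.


α = 1

Coercivity of a(·,·) on H^1_0(-3, -3 + π) means a(u, u) ≥ α ||u||_{H^1}² for every u ∈ H^1_0.
The interval has length L = π, and Poincaré/coercivity depend only on L. Here a(u, u) = ∫(u')² + (1)·∫u².
Here c = 1 ≥ 1, so a(u,u) = ∫(u')² + c∫u² ≥ ∫(u')² + ∫u² = ||u||_{H^1}², i.e. α = 1 works. No larger α is possible: a(u,u) ≥ α||u||_{H^1}² means (1−α)∫(u')² ≥ (α−c)∫u², and for the modes u_n = sin(nπ(x−x₀)/L) (x₀ the left endpoint) one has ∫u_n²/∫(u_n')² = (L/(nπ))² → 0, so a(u_n,u_n)/||u_n||_{H^1}² → 1. Hence the optimal constant is α = 1.
Therefore α = 1.


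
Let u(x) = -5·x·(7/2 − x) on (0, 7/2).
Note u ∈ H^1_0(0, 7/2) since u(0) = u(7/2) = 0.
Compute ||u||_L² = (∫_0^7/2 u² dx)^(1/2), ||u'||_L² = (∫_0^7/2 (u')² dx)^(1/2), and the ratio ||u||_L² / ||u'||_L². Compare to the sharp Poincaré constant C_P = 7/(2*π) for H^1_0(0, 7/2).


||u||_L² / ||u'||_L² = 7*sqrt(10)/20 < C_P = 7/(2*π).

u(x) = -5·x·(7/2 − x), so u'(x) = 10*x - 35/2.
u(x) = -5·x·(7/2 − x) vanishes at x = 0 and x = 7/2, so u ∈ H^1_0(0, 7/2). Differentiate via the product rule and integrate the resulting polynomials term by term.
  ∫_0^7/2 u² dx = ∫_0^7/2 (25*x^4 - 175*x^3 + 1225*x^2/4) dx. Term by term:
    ∫_0^7/2 25*x^4 dx = 84035/32;  ∫_0^7/2 -175*x^3 dx = -420175/64;  ∫_0^7/2 1225*x^2/4 dx = 420175/96.
  Sum: 84035/32 − 420175/64 + 420175/96 = 84035/192.
  ∫_0^7/2 (u')² dx = ∫_0^7/2 (100*x^2 - 350*x + 1225/4) dx. Term by term:
    ∫_0^7/2 100*x^2 dx = 8575/6;  ∫_0^7/2 -350*x dx = -8575/4;  ∫_0^7/2 1225/4 dx = 8575/8.
  Sum: 8575/6 − 8575/4 + 8575/8 = 8575/24.
∫_0^7/2 u² dx = 84035/192, so ||u||_L² = 49*sqrt(105)/24.
∫_0^7/2 (u')² dx = 8575/24, so ||u'||_L² = 35*sqrt(42)/12.
Ratio ||u||_L² / ||u'||_L² = 7*sqrt(10)/20.
Sharp Poincaré constant on H^1_0(0, 7/2) is C_P = L/π = 7/(2*π), achieved by sin(2*π/7·x).
A polynomial bump cannot attain the sharp Poincaré constant (only the first sine eigenfunction does), so the ratio is strictly less than C_P, consistent with ||u||_L² ≤ C_P ||u'||_L².


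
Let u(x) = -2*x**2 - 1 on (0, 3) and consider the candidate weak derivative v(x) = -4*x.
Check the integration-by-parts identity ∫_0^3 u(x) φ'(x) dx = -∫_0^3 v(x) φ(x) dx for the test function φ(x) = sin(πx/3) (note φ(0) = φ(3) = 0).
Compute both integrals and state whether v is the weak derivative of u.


LHS = 36/π, RHS = 36/π. Yes, v = u' weakly.

u(x) = -2*x**2 - 1, classical derivative u'(x) = -4*x.
φ(x) = sin(πx/3), so φ'(x) = π*cos(π*x/3)/3.
Note φ(0) = φ(3) = 0, so the boundary term u·φ vanishes.
LHS = ∫_0^3 u(x) φ'(x) dx = ∫_0^3 (-2*π*x^2*cos(π*x/3)/3 - π*cos(π*x/3)/3) dx. Term by term:
  ∫_0^3 -π*cos(π*x/3)/3 dx = 0;  ∫_0^3 -2*π*x^2*cos(π*x/3)/3 dx = 36/π.
Sum: 0 + 36/π = 36/π.
So LHS = 36/π.
∫_0^3 v(x) φ(x) dx = ∫_0^3 (-4*x*sin(π*x/3)) dx. Term by term:
  ∫_0^3 -4*x*sin(π*x/3) dx = -36/π.
So RHS = -∫_0^3 v(x) φ(x) dx = 36/π.
LHS = RHS, so the identity holds for this test φ.
Moreover u is smooth here and v(x) = u'(x) = -4*x pointwise, so the identity holds for every test function. Hence v is the weak derivative of u.


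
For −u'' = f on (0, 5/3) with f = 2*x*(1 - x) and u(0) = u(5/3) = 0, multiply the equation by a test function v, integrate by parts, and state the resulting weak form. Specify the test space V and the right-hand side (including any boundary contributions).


V = H^1_0(0, 5/3) (so v(0) = v(5/3) = 0); weak form: ∫_0^5/3 u'v' dx = ∫_0^5/3 (2*x*(1 - x)) v dx for all v ∈ V.

Multiply both sides by a test function v and integrate from 0 to 5/3:
  ∫_0^5/3 −u''(x) v(x) dx = ∫_0^5/3 f(x) v(x) dx.
Integrate the LHS by parts once:
  ∫_0^5/3 −u'' v dx = −[u'(x) v(x)]_0^5/3 + ∫_0^5/3 u'(x) v'(x) dx.
Thus ∫_0^5/3 u'(x) v'(x) dx = ∫_0^5/3 f(x) v(x) dx + [u'(x) v(x)]_0^5/3.
Choose V so that boundary terms are either known or forced to vanish.
u is Dirichlet: u(0) = u(5/3) = 0. Let V = H^1_0(0, 5/3); then v(0) = v(5/3) = 0, and [u' v]_0^5/3 = 0.
Weak formulation: find u (satisfying any essential BC) such that ∫_0^5/3 u'(x) v'(x) dx = ∫_0^5/3 f v dx for all v ∈ V.
Substituting f(x) = 2*x*(1 - x), the right-hand side is ∫_0^5/3 (2*x*(1 - x)) v dx.


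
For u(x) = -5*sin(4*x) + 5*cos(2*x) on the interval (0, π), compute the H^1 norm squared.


||u||_{H^1(0,π)}^2 = 275*π

u'(x) = -10*sin(2*x) - 20*cos(4*x).
Expand u² and (u')² and integrate term by term on (0, π), using: for integers n ≥ 1, ∫_0^π sin²(nx) dx = ∫_0^π cos²(nx) dx = π/2; for n ≠ n', ∫_0^π sin(nx)sin(n'x) dx = ∫_0^π cos(nx)cos(n'x) dx = 0; and by product-to-sum, ∫_0^π sin(nx)cos(n'x) dx = ½∫_0^π [sin((n+n')x) + sin((n−n')x)] dx, which is 0 when n+n' is even and 2n/(n²−n'²) when n+n' is odd (it need not vanish on (0, π)).
  u² squared terms: (-5)²·∫sin(4x)² dx = 25·π/2 = 25*π/2;  (5)²·∫cos(2x)² dx = 25·π/2 = 25*π/2.
  u² cross terms: 2·(-5)·(5)·∫sin(4x)·cos(2x) dx = -50·(0) = 0.
  So ∫_0^π u² dx = 25*π/2 + 25*π/2 + 0 = 25*π.
  (u')² squared terms: (-20)²·∫cos(4x)² dx = 400·π/2 = 200*π;  (-10)²·∫sin(2x)² dx = 100·π/2 = 50*π.
  (u')² cross terms: 2·(-20)·(-10)·∫cos(4x)·sin(2x) dx = 400·(0) = 0.
  So ∫_0^π (u')² dx = 200*π + 50*π + 0 = 250*π.
||u||_{H^1}^2 = (25*π) + (250*π) = 275*π.


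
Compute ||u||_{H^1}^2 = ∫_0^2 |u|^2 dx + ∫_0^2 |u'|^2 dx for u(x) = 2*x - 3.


||u||_{H^1}^2 = 38/3

The H^1 norm (squared) on an interval (0, L) is
  ||u||_{H^1}^2 = ∫_0^L u(x)^2 dx + ∫_0^L u'(x)^2 dx.
Compute u'(x) = 2.
Then u(x)^2 = 4*x**2 - 12*x + 9 and u'(x)^2 = 4.
Integrate each monomial from 0 to 2 using ∫_0^2 c·x^n dx = c·2^(n+1)/(n+1):
  ∫_0^2 u(x)^2 dx = ∫_0^2 (4*x^2 - 12*x + 9) dx. Term by term:
    ∫_0^2 4*x^2 dx = 32/3;  ∫_0^2 -12*x dx = -24;  ∫_0^2 9 dx = 18.
  Sum: 32/3 − 24 + 18 = 14/3.
  ∫_0^2 u'(x)^2 dx = ∫_0^2 (4) dx. Term by term:
    ∫_0^2 4 dx = 8.
Adding: ||u||_{H^1}^2 = 14/3 + 8 = 38/3.


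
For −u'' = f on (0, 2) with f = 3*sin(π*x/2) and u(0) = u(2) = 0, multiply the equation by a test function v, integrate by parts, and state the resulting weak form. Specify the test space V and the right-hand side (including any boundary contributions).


V = H^1_0(0, 2) (so v(0) = v(2) = 0); weak form: ∫_0^2 u'v' dx = ∫_0^2 (3*sin(π*x/2)) v dx for all v ∈ V.

Multiply both sides by a test function v and integrate from 0 to 2:
  ∫_0^2 −u''(x) v(x) dx = ∫_0^2 f(x) v(x) dx.
Integrate the LHS by parts once:
  ∫_0^2 −u'' v dx = −[u'(x) v(x)]_0^2 + ∫_0^2 u'(x) v'(x) dx.
Thus ∫_0^2 u'(x) v'(x) dx = ∫_0^2 f(x) v(x) dx + [u'(x) v(x)]_0^2.
Choose V so that boundary terms are either known or forced to vanish.
u is Dirichlet: u(0) = u(2) = 0. Let V = H^1_0(0, 2); then v(0) = v(2) = 0, and [u' v]_0^2 = 0.
Weak formulation: find u (satisfying any essential BC) such that ∫_0^2 u'(x) v'(x) dx = ∫_0^2 f v dx for all v ∈ V.
Substituting f(x) = 3*sin(π*x/2), the right-hand side is ∫_0^2 (3*sin(π*x/2)) v dx.


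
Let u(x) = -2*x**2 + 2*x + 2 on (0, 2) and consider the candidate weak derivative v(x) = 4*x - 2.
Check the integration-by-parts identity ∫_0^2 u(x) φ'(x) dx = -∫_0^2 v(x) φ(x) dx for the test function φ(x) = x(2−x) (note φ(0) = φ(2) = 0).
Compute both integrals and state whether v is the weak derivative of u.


LHS = 8/3, RHS = -8/3. No, v is not the weak derivative of u.

u(x) = -2*x**2 + 2*x + 2, classical derivative u'(x) = 2 - 4*x.
φ(x) = x(2−x), so φ'(x) = 2 - 2*x.
Note φ(0) = φ(2) = 0, so the boundary term u·φ vanishes.
LHS = ∫_0^2 u(x) φ'(x) dx = ∫_0^2 (4*x^3 - 8*x^2 + 4) dx. Term by term:
  ∫_0^2 4*x^3 dx = 16;  ∫_0^2 -8*x^2 dx = -64/3;  ∫_0^2 4 dx = 8.
Sum: 16 − 64/3 + 8 = 8/3.
So LHS = 8/3.
∫_0^2 v(x) φ(x) dx = ∫_0^2 (-4*x^3 + 10*x^2 - 4*x) dx. Term by term:
  ∫_0^2 -4*x^3 dx = -16;  ∫_0^2 10*x^2 dx = 80/3;  ∫_0^2 -4*x dx = -8.
Sum: -16 + 80/3 − 8 = 8/3.
So RHS = -∫_0^2 v(x) φ(x) dx = -8/3.
LHS − RHS = 16/3 ≠ 0, so the identity fails.
(For a valid weak derivative the identity must hold for EVERY test function, in particular this one. The failure shows v is NOT the weak derivative of u.)
Correct weak derivative would be u'(x) = 2 - 4*x.


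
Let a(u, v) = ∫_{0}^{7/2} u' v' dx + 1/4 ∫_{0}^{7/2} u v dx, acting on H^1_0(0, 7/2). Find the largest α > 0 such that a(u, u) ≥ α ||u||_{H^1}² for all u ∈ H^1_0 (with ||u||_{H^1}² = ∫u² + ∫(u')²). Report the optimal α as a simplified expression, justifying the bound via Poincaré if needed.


α = (49 + 16*π^2)/(4*(4*π^2 + 49))

Coercivity of a(·,·) on H^1_0(0, 7/2) means a(u, u) ≥ α ||u||_{H^1}² for every u ∈ H^1_0.
The interval has length L = 7/2, and Poincaré/coercivity depend only on L. Here a(u, u) = ∫(u')² + (1/4)·∫u².
Here 0 < c = 1/4 < 1. The condition a(u,u) ≥ α||u||_{H^1}² reads (1−α)∫(u')² ≥ (α−c)∫u². Any admissible α is ≤ 1 (rapidly oscillating u have ∫u²/∫(u')² → 0), and α = 1 would force 0 ≥ (1−c)∫u², impossible since c < 1; so 1−α > 0. By the sharp Poincaré inequality on H^1_0 of an interval of length L, ∫(u')² ≥ (π/L)²∫u² with equality for the first sine mode sin(π(x−x₀)/L) (x₀ the left endpoint), so the inequality holds for all u iff (1−α)(π/L)² ≥ α − c, i.e. α ≤ ((π/L)² + c)/((π/L)² + 1) = (1 + c(L/π)²)/(1 + (L/π)²). With (π/L)² = 4*π^2/49 and c = 1/4, the largest admissible constant is α = ((π/L)² + c)/((π/L)² + 1).
Simplifying, α = (49 + 16*π^2)/(4*(4*π^2 + 49)).


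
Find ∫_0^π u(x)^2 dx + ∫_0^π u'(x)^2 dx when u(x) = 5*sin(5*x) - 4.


||u||_{H^1(0,π)}^2 = -16 + 341*π

u'(x) = 25*cos(5*x).
Expand u² and (u')² and integrate term by term on (0, π), using: for integers n ≥ 1, ∫_0^π sin²(nx) dx = ∫_0^π cos²(nx) dx = π/2; for n ≠ n', ∫_0^π sin(nx)sin(n'x) dx = ∫_0^π cos(nx)cos(n'x) dx = 0; and by product-to-sum, ∫_0^π sin(nx)cos(n'x) dx = ½∫_0^π [sin((n+n')x) + sin((n−n')x)] dx, which is 0 when n+n' is even and 2n/(n²−n'²) when n+n' is odd (it need not vanish on (0, π)). For the constant mode: ∫_0^π 1 dx = π, ∫_0^π cos(nx) dx = 0, ∫_0^π sin(nx) dx = (1−(−1)^n)/n.
  u² squared terms: (-4)²·∫1 dx = 16·π = 16*π;  (5)²·∫sin(5x)² dx = 25·π/2 = 25*π/2.
  u² cross terms: 2·(-4)·(5)·∫1·sin(5x) dx = -40·(2/5) = -16.
  So ∫_0^π u² dx = 16*π + 25*π/2 − 16 = -16 + 57*π/2.
  (u')² squared terms: (25)²·∫cos(5x)² dx = 625·π/2 = 625*π/2.
  So ∫_0^π (u')² dx = 625*π/2.
||u||_{H^1}^2 = (-16 + 57*π/2) + (625*π/2) = -16 + 341*π.


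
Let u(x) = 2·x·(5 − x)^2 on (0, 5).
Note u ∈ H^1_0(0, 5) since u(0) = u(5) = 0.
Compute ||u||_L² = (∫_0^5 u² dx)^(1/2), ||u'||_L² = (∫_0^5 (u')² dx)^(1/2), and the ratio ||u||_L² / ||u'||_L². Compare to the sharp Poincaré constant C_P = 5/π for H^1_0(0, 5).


||u||_L² / ||u'||_L² = 5*sqrt(14)/14 < C_P = 5/π.

u(x) = 2·x·(5 − x)^2, so u'(x) = 2*(x - 5)*(3*x - 5).
u(x) = 2·x·(5 − x)^2 vanishes at x = 0 and x = 5, so u ∈ H^1_0(0, 5). Differentiate via the product rule and integrate the resulting polynomials term by term.
  ∫_0^5 u² dx = ∫_0^5 (4*x^6 - 80*x^5 + 600*x^4 - 2000*x^3 + 2500*x^2) dx. Term by term:
    ∫_0^5 4*x^6 dx = 312500/7;  ∫_0^5 -80*x^5 dx = -625000/3;  ∫_0^5 600*x^4 dx = 375000;
    ∫_0^5 -2000*x^3 dx = -312500;  ∫_0^5 2500*x^2 dx = 312500/3.
  Sum: 312500/7 − 625000/3 + 375000 − 312500 + 312500/3 = 62500/21.
  ∫_0^5 (u')² dx = ∫_0^5 (36*x^4 - 480*x^3 + 2200*x^2 - 4000*x + 2500) dx. Term by term:
    ∫_0^5 36*x^4 dx = 22500;  ∫_0^5 -480*x^3 dx = -75000;  ∫_0^5 2200*x^2 dx = 275000/3;
    ∫_0^5 -4000*x dx = -50000;  ∫_0^5 2500 dx = 12500.
  Sum: 22500 − 75000 + 275000/3 − 50000 + 12500 = 5000/3.
∫_0^5 u² dx = 62500/21, so ||u||_L² = 250*sqrt(21)/21.
∫_0^5 (u')² dx = 5000/3, so ||u'||_L² = 50*sqrt(6)/3.
Ratio ||u||_L² / ||u'||_L² = 5*sqrt(14)/14.
Sharp Poincaré constant on H^1_0(0, 5) is C_P = L/π = 5/π, achieved by sin(π/5·x).
A polynomial bump cannot attain the sharp Poincaré constant (only the first sine eigenfunction does), so the ratio is strictly less than C_P, consistent with ||u||_L² ≤ C_P ||u'||_L².


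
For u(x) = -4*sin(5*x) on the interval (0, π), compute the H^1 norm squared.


||u||_{H^1(0,π)}^2 = 208*π

u'(x) = -20*cos(5*x).
Expand u² and (u')² and integrate term by term on (0, π), using: for integers n ≥ 1, ∫_0^π sin²(nx) dx = ∫_0^π cos²(nx) dx = π/2; for n ≠ n', ∫_0^π sin(nx)sin(n'x) dx = ∫_0^π cos(nx)cos(n'x) dx = 0; and by product-to-sum, ∫_0^π sin(nx)cos(n'x) dx = ½∫_0^π [sin((n+n')x) + sin((n−n')x)] dx, which is 0 when n+n' is even and 2n/(n²−n'²) when n+n' is odd (it need not vanish on (0, π)).
  u² squared terms: (-4)²·∫sin(5x)² dx = 16·π/2 = 8*π.
  So ∫_0^π u² dx = 8*π.
  (u')² squared terms: (-20)²·∫cos(5x)² dx = 400·π/2 = 200*π.
  So ∫_0^π (u')² dx = 200*π.
||u||_{H^1}^2 = (8*π) + (200*π) = 208*π.


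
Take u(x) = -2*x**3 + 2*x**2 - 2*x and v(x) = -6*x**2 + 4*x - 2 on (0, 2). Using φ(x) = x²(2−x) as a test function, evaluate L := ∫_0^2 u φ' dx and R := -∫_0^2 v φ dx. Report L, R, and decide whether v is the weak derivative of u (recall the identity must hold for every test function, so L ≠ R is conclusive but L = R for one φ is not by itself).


LHS = 136/15, RHS = 136/15. Yes, v = u' weakly.

u(x) = -2*x**3 + 2*x**2 - 2*x, classical derivative u'(x) = -6*x**2 + 4*x - 2.
φ(x) = x²(2−x), so φ'(x) = x*(4 - 3*x).
Note φ(0) = φ(2) = 0, so the boundary term u·φ vanishes.
LHS = ∫_0^2 u(x) φ'(x) dx = ∫_0^2 (6*x^5 - 14*x^4 + 14*x^3 - 8*x^2) dx. Term by term:
  ∫_0^2 6*x^5 dx = 64;  ∫_0^2 -14*x^4 dx = -448/5;  ∫_0^2 14*x^3 dx = 56;
  ∫_0^2 -8*x^2 dx = -64/3.
Sum: 64 − 448/5 + 56 − 64/3 = 136/15.
So LHS = 136/15.
∫_0^2 v(x) φ(x) dx = ∫_0^2 (6*x^5 - 16*x^4 + 10*x^3 - 4*x^2) dx. Term by term:
  ∫_0^2 6*x^5 dx = 64;  ∫_0^2 -16*x^4 dx = -512/5;  ∫_0^2 10*x^3 dx = 40;
  ∫_0^2 -4*x^2 dx = -32/3.
Sum: 64 − 512/5 + 40 − 32/3 = -136/15.
So RHS = -∫_0^2 v(x) φ(x) dx = 136/15.
LHS = RHS, so the identity holds for this test φ.
Moreover u is smooth here and v(x) = u'(x) = -6*x**2 + 4*x - 2 pointwise, so the identity holds for every test function. Hence v is the weak derivative of u.


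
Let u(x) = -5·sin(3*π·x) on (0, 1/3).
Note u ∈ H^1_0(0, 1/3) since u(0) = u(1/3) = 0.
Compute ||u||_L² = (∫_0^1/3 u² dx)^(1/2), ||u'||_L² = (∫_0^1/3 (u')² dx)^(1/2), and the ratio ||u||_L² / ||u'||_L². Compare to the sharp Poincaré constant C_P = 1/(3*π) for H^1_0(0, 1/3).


||u||_L² / ||u'||_L² = 1/(3*π) = C_P.

u(x) = -5·sin(3*π·x), so u'(x) = -15*π*cos(3*π*x).
Writing u(x) = A·sin(kπx/L) with A = -5 and k = 1, use ∫_0^L sin²(kπx/L) dx = L/2 and ∫_0^L cos²(kπx/L) dx = L/2.
u² = 25·sin²(3*π·x) and (u')² = 225*π^2·cos²(3*π·x), and each of sin², cos² integrates to L/2 = 1/6 over (0, 1/3).
∫_0^1/3 u² dx = 25/6, so ||u||_L² = 5*sqrt(6)/6.
∫_0^1/3 (u')² dx = 75*π^2/2, so ||u'||_L² = 5*sqrt(6)*π/2.
Ratio ||u||_L² / ||u'||_L² = 1/(3*π).
Sharp Poincaré constant on H^1_0(0, 1/3) is C_P = L/π = 1/(3*π), achieved by sin(3*π·x).
This is the k = 1 eigenfunction (up to amplitude), so the ratio equals the sharp Poincaré constant exactly.


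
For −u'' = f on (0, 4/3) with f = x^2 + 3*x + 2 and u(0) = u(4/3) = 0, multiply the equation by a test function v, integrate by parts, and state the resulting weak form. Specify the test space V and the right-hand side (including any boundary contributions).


V = H^1_0(0, 4/3) (so v(0) = v(4/3) = 0); weak form: ∫_0^4/3 u'v' dx = ∫_0^4/3 (x^2 + 3*x + 2) v dx for all v ∈ V.

Multiply both sides by a test function v and integrate from 0 to 4/3:
  ∫_0^4/3 −u''(x) v(x) dx = ∫_0^4/3 f(x) v(x) dx.
Integrate the LHS by parts once:
  ∫_0^4/3 −u'' v dx = −[u'(x) v(x)]_0^4/3 + ∫_0^4/3 u'(x) v'(x) dx.
Thus ∫_0^4/3 u'(x) v'(x) dx = ∫_0^4/3 f(x) v(x) dx + [u'(x) v(x)]_0^4/3.
Choose V so that boundary terms are either known or forced to vanish.
u is Dirichlet: u(0) = u(4/3) = 0. Let V = H^1_0(0, 4/3); then v(0) = v(4/3) = 0, and [u' v]_0^4/3 = 0.
Weak formulation: find u (satisfying any essential BC) such that ∫_0^4/3 u'(x) v'(x) dx = ∫_0^4/3 f v dx for all v ∈ V.
Substituting f(x) = x^2 + 3*x + 2, the right-hand side is ∫_0^4/3 (x^2 + 3*x + 2) v dx.


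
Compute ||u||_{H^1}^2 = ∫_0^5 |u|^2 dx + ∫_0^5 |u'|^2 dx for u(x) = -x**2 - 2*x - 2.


||u||_{H^1}^2 = 1990

The H^1 norm (squared) on an interval (0, L) is
  ||u||_{H^1}^2 = ∫_0^L u(x)^2 dx + ∫_0^L u'(x)^2 dx.
Compute u'(x) = -2*x - 2.
Then u(x)^2 = x**4 + 4*x**3 + 8*x**2 + 8*x + 4 and u'(x)^2 = 4*x**2 + 8*x + 4.
Integrate each monomial from 0 to 5 using ∫_0^5 c·x^n dx = c·5^(n+1)/(n+1):
  ∫_0^5 u(x)^2 dx = ∫_0^5 (x^4 + 4*x^3 + 8*x^2 + 8*x + 4) dx. Term by term:
    ∫_0^5 x^4 dx = 625;  ∫_0^5 4*x^3 dx = 625;  ∫_0^5 8*x^2 dx = 1000/3;
    ∫_0^5 8*x dx = 100;  ∫_0^5 4 dx = 20.
  Sum: 625 + 625 + 1000/3 + 100 + 20 = 5110/3.
  ∫_0^5 u'(x)^2 dx = ∫_0^5 (4*x^2 + 8*x + 4) dx. Term by term:
    ∫_0^5 4*x^2 dx = 500/3;  ∫_0^5 8*x dx = 100;  ∫_0^5 4 dx = 20.
  Sum: 500/3 + 100 + 20 = 860/3.
Adding: ||u||_{H^1}^2 = 5110/3 + 860/3 = 1990.


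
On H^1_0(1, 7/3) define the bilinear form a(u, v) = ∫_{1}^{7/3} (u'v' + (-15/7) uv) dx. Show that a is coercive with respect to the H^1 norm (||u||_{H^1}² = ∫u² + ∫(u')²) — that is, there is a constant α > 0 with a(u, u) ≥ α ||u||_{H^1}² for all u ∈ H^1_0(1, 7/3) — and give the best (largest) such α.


α = 3*(-80 + 21*π^2)/(7*(16 + 9*π^2))

Coercivity of a(·,·) on H^1_0(1, 7/3) means a(u, u) ≥ α ||u||_{H^1}² for every u ∈ H^1_0.
The interval has length L = 4/3, and Poincaré/coercivity depend only on L. Here a(u, u) = ∫(u')² + (-15/7)·∫u².
Here c = -15/7 < 0 with |c| < (π/L)² = 9*π^2/16, so coercivity still holds. The condition a(u,u) ≥ α||u||_{H^1}² reads (1−α)∫(u')² ≥ (α−c)∫u². Any admissible α is ≤ 1 (rapidly oscillating u have ∫u²/∫(u')² → 0), and α = 1 would force 0 ≥ (1−c)∫u², impossible since c < 1; so 1−α > 0. By the sharp Poincaré inequality on H^1_0 of an interval of length L, ∫(u')² ≥ (π/L)²∫u² with equality for the first sine mode sin(π(x−x₀)/L) (x₀ the left endpoint), so the inequality holds for all u iff (1−α)(π/L)² ≥ α − c, i.e. α ≤ ((π/L)² + c)/((π/L)² + 1) = (1 + c(L/π)²)/(1 + (L/π)²). (Direct route, valid since c ≤ 0: Poincaré gives c∫u² ≥ c(L/π)²∫(u')², so a(u,u) ≥ (1 + c(L/π)²)∫(u')², while ||u||_{H^1}² ≤ (1 + (L/π)²)∫(u')²; dividing yields the same α.) With (π/L)² = 9*π^2/16 and c = -15/7, the largest admissible constant is α = ((π/L)² + c)/((π/L)² + 1).
Simplifying, α = 3*(-80 + 21*π^2)/(7*(16 + 9*π^2)).


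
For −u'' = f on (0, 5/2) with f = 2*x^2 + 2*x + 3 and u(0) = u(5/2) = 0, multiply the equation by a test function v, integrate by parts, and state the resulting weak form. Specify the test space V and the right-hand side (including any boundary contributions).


V = H^1_0(0, 5/2) (so v(0) = v(5/2) = 0); weak form: ∫_0^5/2 u'v' dx = ∫_0^5/2 (2*x^2 + 2*x + 3) v dx for all v ∈ V.

Multiply both sides by a test function v and integrate from 0 to 5/2:
  ∫_0^5/2 −u''(x) v(x) dx = ∫_0^5/2 f(x) v(x) dx.
Integrate the LHS by parts once:
  ∫_0^5/2 −u'' v dx = −[u'(x) v(x)]_0^5/2 + ∫_0^5/2 u'(x) v'(x) dx.
Thus ∫_0^5/2 u'(x) v'(x) dx = ∫_0^5/2 f(x) v(x) dx + [u'(x) v(x)]_0^5/2.
Choose V so that boundary terms are either known or forced to vanish.
u is Dirichlet: u(0) = u(5/2) = 0. Let V = H^1_0(0, 5/2); then v(0) = v(5/2) = 0, and [u' v]_0^5/2 = 0.
Weak formulation: find u (satisfying any essential BC) such that ∫_0^5/2 u'(x) v'(x) dx = ∫_0^5/2 f v dx for all v ∈ V.
Substituting f(x) = 2*x^2 + 2*x + 3, the right-hand side is ∫_0^5/2 (2*x^2 + 2*x + 3) v dx.


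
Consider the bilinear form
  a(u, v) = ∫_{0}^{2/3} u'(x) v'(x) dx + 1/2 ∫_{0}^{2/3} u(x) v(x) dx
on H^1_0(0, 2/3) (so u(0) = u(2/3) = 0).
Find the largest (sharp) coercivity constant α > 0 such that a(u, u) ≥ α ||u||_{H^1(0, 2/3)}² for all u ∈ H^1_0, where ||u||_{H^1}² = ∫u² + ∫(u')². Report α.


α = (2 + 9*π^2)/(4 + 9*π^2)

Coercivity of a(·,·) on H^1_0(0, 2/3) means a(u, u) ≥ α ||u||_{H^1}² for every u ∈ H^1_0.
The interval has length L = 2/3, and Poincaré/coercivity depend only on L. Here a(u, u) = ∫(u')² + (1/2)·∫u².
Here 0 < c = 1/2 < 1. The condition a(u,u) ≥ α||u||_{H^1}² reads (1−α)∫(u')² ≥ (α−c)∫u². Any admissible α is ≤ 1 (rapidly oscillating u have ∫u²/∫(u')² → 0), and α = 1 would force 0 ≥ (1−c)∫u², impossible since c < 1; so 1−α > 0. By the sharp Poincaré inequality on H^1_0 of an interval of length L, ∫(u')² ≥ (π/L)²∫u² with equality for the first sine mode sin(π(x−x₀)/L) (x₀ the left endpoint), so the inequality holds for all u iff (1−α)(π/L)² ≥ α − c, i.e. α ≤ ((π/L)² + c)/((π/L)² + 1) = (1 + c(L/π)²)/(1 + (L/π)²). With (π/L)² = 9*π^2/4 and c = 1/2, the largest admissible constant is α = ((π/L)² + c)/((π/L)² + 1).
Simplifying, α = (2 + 9*π^2)/(4 + 9*π^2).


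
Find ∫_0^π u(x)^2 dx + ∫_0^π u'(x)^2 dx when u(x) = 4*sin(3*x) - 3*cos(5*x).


||u||_{H^1(0,π)}^2 = 197*π

u'(x) = 15*sin(5*x) + 12*cos(3*x).
Expand u² and (u')² and integrate term by term on (0, π), using: for integers n ≥ 1, ∫_0^π sin²(nx) dx = ∫_0^π cos²(nx) dx = π/2; for n ≠ n', ∫_0^π sin(nx)sin(n'x) dx = ∫_0^π cos(nx)cos(n'x) dx = 0; and by product-to-sum, ∫_0^π sin(nx)cos(n'x) dx = ½∫_0^π [sin((n+n')x) + sin((n−n')x)] dx, which is 0 when n+n' is even and 2n/(n²−n'²) when n+n' is odd (it need not vanish on (0, π)).
  u² squared terms: (-3)²·∫cos(5x)² dx = 9·π/2 = 9*π/2;  (4)²·∫sin(3x)² dx = 16·π/2 = 8*π.
  u² cross terms: 2·(-3)·(4)·∫cos(5x)·sin(3x) dx = -24·(0) = 0.
  So ∫_0^π u² dx = 9*π/2 + 8*π + 0 = 25*π/2.
  (u')² squared terms: (12)²·∫cos(3x)² dx = 144·π/2 = 72*π;  (15)²·∫sin(5x)² dx = 225·π/2 = 225*π/2.
  (u')² cross terms: 2·(12)·(15)·∫cos(3x)·sin(5x) dx = 360·(0) = 0.
  So ∫_0^π (u')² dx = 72*π + 225*π/2 + 0 = 369*π/2.
||u||_{H^1}^2 = (25*π/2) + (369*π/2) = 197*π.


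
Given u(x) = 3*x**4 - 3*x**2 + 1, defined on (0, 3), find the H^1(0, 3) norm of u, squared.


||u||_{H^1}^2 = 265263/5

The H^1 norm (squared) on an interval (0, L) is
  ||u||_{H^1}^2 = ∫_0^L u(x)^2 dx + ∫_0^L u'(x)^2 dx.
Compute u'(x) = 12*x**3 - 6*x.
Then u(x)^2 = 9*x**8 - 18*x**6 + 15*x**4 - 6*x**2 + 1 and u'(x)^2 = 144*x**6 - 144*x**4 + 36*x**2.
Integrate each monomial from 0 to 3 using ∫_0^3 c·x^n dx = c·3^(n+1)/(n+1):
  ∫_0^3 u(x)^2 dx = ∫_0^3 (9*x^8 - 18*x^6 + 15*x^4 - 6*x^2 + 1) dx. Term by term:
    ∫_0^3 9*x^8 dx = 19683;  ∫_0^3 -18*x^6 dx = -39366/7;  ∫_0^3 15*x^4 dx = 729;
    ∫_0^3 -6*x^2 dx = -54;  ∫_0^3 1 dx = 3.
  Sum: 19683 − 39366/7 + 729 − 54 + 3 = 103161/7.
  ∫_0^3 u'(x)^2 dx = ∫_0^3 (144*x^6 - 144*x^4 + 36*x^2) dx. Term by term:
    ∫_0^3 144*x^6 dx = 314928/7;  ∫_0^3 -144*x^4 dx = -34992/5;  ∫_0^3 36*x^2 dx = 324.
  Sum: 314928/7 − 34992/5 + 324 = 1341036/35.
Adding: ||u||_{H^1}^2 = 103161/7 + 1341036/35 = 265263/5.


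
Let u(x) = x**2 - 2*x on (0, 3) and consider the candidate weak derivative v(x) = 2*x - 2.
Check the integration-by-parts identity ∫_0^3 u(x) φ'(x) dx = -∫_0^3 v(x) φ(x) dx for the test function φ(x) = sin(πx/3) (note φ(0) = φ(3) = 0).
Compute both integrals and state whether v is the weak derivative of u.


LHS = -6/π, RHS = -6/π. Yes, v = u' weakly.

u(x) = x**2 - 2*x, classical derivative u'(x) = 2*x - 2.
φ(x) = sin(πx/3), so φ'(x) = π*cos(π*x/3)/3.
Note φ(0) = φ(3) = 0, so the boundary term u·φ vanishes.
LHS = ∫_0^3 u(x) φ'(x) dx = ∫_0^3 (π*x^2*cos(π*x/3)/3 - 2*π*x*cos(π*x/3)/3) dx. Term by term:
  ∫_0^3 -2*π*x*cos(π*x/3)/3 dx = 12/π;  ∫_0^3 π*x^2*cos(π*x/3)/3 dx = -18/π.
Sum: 12/π − 18/π = -6/π.
So LHS = -6/π.
∫_0^3 v(x) φ(x) dx = ∫_0^3 (2*x*sin(π*x/3) - 2*sin(π*x/3)) dx. Term by term:
  ∫_0^3 -2*sin(π*x/3) dx = -12/π;  ∫_0^3 2*x*sin(π*x/3) dx = 18/π.
Sum: -12/π + 18/π = 6/π.
So RHS = -∫_0^3 v(x) φ(x) dx = -6/π.
LHS = RHS, so the identity holds for this test φ.
Moreover u is smooth here and v(x) = u'(x) = 2*x - 2 pointwise, so the identity holds for every test function. Hence v is the weak derivative of u.


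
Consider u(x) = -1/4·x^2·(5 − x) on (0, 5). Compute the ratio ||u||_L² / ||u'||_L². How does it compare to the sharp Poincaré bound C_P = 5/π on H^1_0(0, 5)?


||u||_L² / ||u'||_L² = 5*sqrt(14)/14 < C_P = 5/π.

u(x) = -1/4·x^2·(5 − x), so u'(x) = x*(3*x - 10)/4.
u(x) = -1/4·x^2·(5 − x) vanishes at x = 0 and x = 5, so u ∈ H^1_0(0, 5). Differentiate via the product rule and integrate the resulting polynomials term by term.
  ∫_0^5 u² dx = ∫_0^5 (x^6/16 - 5*x^5/8 + 25*x^4/16) dx. Term by term:
    ∫_0^5 x^6/16 dx = 78125/112;  ∫_0^5 -5*x^5/8 dx = -78125/48;  ∫_0^5 25*x^4/16 dx = 15625/16.
  Sum: 78125/112 − 78125/48 + 15625/16 = 15625/336.
  ∫_0^5 (u')² dx = ∫_0^5 (9*x^4/16 - 15*x^3/4 + 25*x^2/4) dx. Term by term:
    ∫_0^5 9*x^4/16 dx = 5625/16;  ∫_0^5 -15*x^3/4 dx = -9375/16;  ∫_0^5 25*x^2/4 dx = 3125/12.
  Sum: 5625/16 − 9375/16 + 3125/12 = 625/24.
∫_0^5 u² dx = 15625/336, so ||u||_L² = 125*sqrt(21)/84.
∫_0^5 (u')² dx = 625/24, so ||u'||_L² = 25*sqrt(6)/12.
Ratio ||u||_L² / ||u'||_L² = 5*sqrt(14)/14.
Sharp Poincaré constant on H^1_0(0, 5) is C_P = L/π = 5/π, achieved by sin(π/5·x).
A polynomial bump cannot attain the sharp Poincaré constant (only the first sine eigenfunction does), so the ratio is strictly less than C_P, consistent with ||u||_L² ≤ C_P ||u'||_L².


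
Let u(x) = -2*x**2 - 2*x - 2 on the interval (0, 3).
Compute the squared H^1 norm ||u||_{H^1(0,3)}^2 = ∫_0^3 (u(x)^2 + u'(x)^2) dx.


||u||_{H^1}^2 = 3702/5

The H^1 norm (squared) on an interval (0, L) is
  ||u||_{H^1}^2 = ∫_0^L u(x)^2 dx + ∫_0^L u'(x)^2 dx.
Compute u'(x) = -4*x - 2.
Then u(x)^2 = 4*x**4 + 8*x**3 + 12*x**2 + 8*x + 4 and u'(x)^2 = 16*x**2 + 16*x + 4.
Integrate each monomial from 0 to 3 using ∫_0^3 c·x^n dx = c·3^(n+1)/(n+1):
  ∫_0^3 u(x)^2 dx = ∫_0^3 (4*x^4 + 8*x^3 + 12*x^2 + 8*x + 4) dx. Term by term:
    ∫_0^3 4*x^4 dx = 972/5;  ∫_0^3 8*x^3 dx = 162;  ∫_0^3 12*x^2 dx = 108;
    ∫_0^3 8*x dx = 36;  ∫_0^3 4 dx = 12.
  Sum: 972/5 + 162 + 108 + 36 + 12 = 2562/5.
  ∫_0^3 u'(x)^2 dx = ∫_0^3 (16*x^2 + 16*x + 4) dx. Term by term:
    ∫_0^3 16*x^2 dx = 144;  ∫_0^3 16*x dx = 72;  ∫_0^3 4 dx = 12.
  Sum: 144 + 72 + 12 = 228.
Adding: ||u||_{H^1}^2 = 2562/5 + 228 = 3702/5.


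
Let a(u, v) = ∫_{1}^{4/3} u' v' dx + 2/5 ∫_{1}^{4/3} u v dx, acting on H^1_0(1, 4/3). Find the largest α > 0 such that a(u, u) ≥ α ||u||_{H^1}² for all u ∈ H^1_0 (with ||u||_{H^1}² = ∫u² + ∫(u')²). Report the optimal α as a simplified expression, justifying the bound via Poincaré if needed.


α = (2 + 45*π^2)/(5*(1 + 9*π^2))

Coercivity of a(·,·) on H^1_0(1, 4/3) means a(u, u) ≥ α ||u||_{H^1}² for every u ∈ H^1_0.
The interval has length L = 1/3, and Poincaré/coercivity depend only on L. Here a(u, u) = ∫(u')² + (2/5)·∫u².
Here 0 < c = 2/5 < 1. The condition a(u,u) ≥ α||u||_{H^1}² reads (1−α)∫(u')² ≥ (α−c)∫u². Any admissible α is ≤ 1 (rapidly oscillating u have ∫u²/∫(u')² → 0), and α = 1 would force 0 ≥ (1−c)∫u², impossible since c < 1; so 1−α > 0. By the sharp Poincaré inequality on H^1_0 of an interval of length L, ∫(u')² ≥ (π/L)²∫u² with equality for the first sine mode sin(π(x−x₀)/L) (x₀ the left endpoint), so the inequality holds for all u iff (1−α)(π/L)² ≥ α − c, i.e. α ≤ ((π/L)² + c)/((π/L)² + 1) = (1 + c(L/π)²)/(1 + (L/π)²). With (π/L)² = 9*π^2 and c = 2/5, the largest admissible constant is α = ((π/L)² + c)/((π/L)² + 1).
Simplifying, α = (2 + 45*π^2)/(5*(1 + 9*π^2)).


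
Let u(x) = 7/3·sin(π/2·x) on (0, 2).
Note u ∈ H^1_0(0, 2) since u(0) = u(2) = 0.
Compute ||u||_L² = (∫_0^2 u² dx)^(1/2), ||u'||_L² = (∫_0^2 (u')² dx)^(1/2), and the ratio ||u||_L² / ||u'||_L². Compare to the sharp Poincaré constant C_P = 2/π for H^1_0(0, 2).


||u||_L² / ||u'||_L² = 2/π = C_P.

u(x) = 7/3·sin(π/2·x), so u'(x) = 7*π*cos(π*x/2)/6.
Writing u(x) = A·sin(kπx/L) with A = 7/3 and k = 1, use ∫_0^L sin²(kπx/L) dx = L/2 and ∫_0^L cos²(kπx/L) dx = L/2.
u² = 49/9·sin²(π/2·x) and (u')² = 49*π^2/36·cos²(π/2·x), and each of sin², cos² integrates to L/2 = 1 over (0, 2).
∫_0^2 u² dx = 49/9, so ||u||_L² = 7/3.
∫_0^2 (u')² dx = 49*π^2/36, so ||u'||_L² = 7*π/6.
Ratio ||u||_L² / ||u'||_L² = 2/π.
Sharp Poincaré constant on H^1_0(0, 2) is C_P = L/π = 2/π, achieved by sin(π/2·x).
This is the k = 1 eigenfunction (up to amplitude), so the ratio equals the sharp Poincaré constant exactly.
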